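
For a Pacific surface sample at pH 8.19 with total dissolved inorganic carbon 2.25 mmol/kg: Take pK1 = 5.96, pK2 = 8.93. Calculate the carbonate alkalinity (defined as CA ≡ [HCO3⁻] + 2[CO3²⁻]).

CA = 2.58 mmol/kg

CA = [HCO3⁻] + 2[CO3²⁻] = (α₁ + 2α₂)·DIC
At pH 8.19: [H⁺]/K1 = 10^-2.23 = 0.0058884, K2/[H⁺] = 10^-0.74 = 0.18197
α₁ = 1/(1 + 0.0058884 + 0.18197) = 1/1.1879 = 0.8419; α₂ = α₁·K2/[H⁺] = 0.1532
α₁ + 2α₂ = 1.1482
CA = 1.1482 × 2.25 = 2.58 mmol/kg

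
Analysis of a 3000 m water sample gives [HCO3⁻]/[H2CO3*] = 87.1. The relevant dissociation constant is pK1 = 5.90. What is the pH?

From K1 = [H⁺][HCO3⁻]/[H2CO3*]:  pH = pK1 + log₁₀([HCO3⁻]/[H2CO3*])
log₁₀(87.1) = +1.940
pH = 5.90 + (+1.940) = 7.84

pH = 7.84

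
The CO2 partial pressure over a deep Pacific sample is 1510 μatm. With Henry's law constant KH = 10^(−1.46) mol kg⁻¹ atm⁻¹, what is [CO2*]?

KH = 10^(−1.46) = 3.467×10^-2 mol kg⁻¹ atm⁻¹
[CO2*] = KH · pCO2 = 3.467×10^-2 × 1510×10^-6 atm = 5.24×10^-5 mol/kg

[CO2*] = 52.4 μmol/kg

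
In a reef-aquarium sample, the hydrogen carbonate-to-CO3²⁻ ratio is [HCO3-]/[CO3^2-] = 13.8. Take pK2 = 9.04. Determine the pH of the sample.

pH = 7.90

From K2 = [H⁺][CO3^2-]/[HCO3-]:  pH = pK2 − log₁₀([HCO3-]/[CO3^2-])
log₁₀(13.8) = +1.140
pH = 9.04 − (+1.140) = 7.90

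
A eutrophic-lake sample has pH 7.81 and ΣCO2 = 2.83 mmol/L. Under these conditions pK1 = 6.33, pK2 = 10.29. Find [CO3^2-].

[CO3²⁻] = 9.04 μmol/L

α₂ = 1 / (1 + [H⁺]/K2 + [H⁺]²/(K1K2)) = 1 / (1 + 10^+2.48 + 10^+1.00)
   = 1 / (1 + 302.00 + 10.000) = 1/313.00 = 0.003195
[CO3²⁻] = α₂ × DIC = 0.003195 × 2.83 = 0.00904 mmol/L = 9.04 μmol/L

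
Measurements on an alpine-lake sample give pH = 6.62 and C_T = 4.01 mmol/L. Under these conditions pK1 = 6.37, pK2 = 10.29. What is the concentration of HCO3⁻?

[HCO3⁻] = 2.57 mmol/L

α₁ = 1 / (1 + [H⁺]/K1 + K2/[H⁺]) = 1 / (1 + 10^-0.25 + 10^-3.67)
   = 1 / (1 + 0.56234 + 0.00021380) = 1/1.5626 = 0.6400
[HCO3⁻] = α₁ × DIC = 0.6400 × 4.01 = 2.57 mmol/L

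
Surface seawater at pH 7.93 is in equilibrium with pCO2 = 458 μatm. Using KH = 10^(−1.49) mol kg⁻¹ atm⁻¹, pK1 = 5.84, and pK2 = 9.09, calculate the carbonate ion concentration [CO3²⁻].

[CO3²⁻] = 0.126 mmol/kg

[CO2*] = KH · pCO2 = 10^(−1.49) × 458×10^-6 = 1.482×10^-5 mol/kg
α₀ = 1/(1 + K1/[H⁺] + K1K2/[H⁺]²) = 1/(1 + 10^+2.09 + 10^+0.93) = 0.007545
DIC = [CO2*]/α₀ = 1.482×10^-5 / 0.007545 = 1.964 mmol/kg
[CO3²⁻] = α₂·DIC; α₂ = 0.06422, so [CO3²⁻] = 0.06422 × 1.964 = 0.126 mmol/kg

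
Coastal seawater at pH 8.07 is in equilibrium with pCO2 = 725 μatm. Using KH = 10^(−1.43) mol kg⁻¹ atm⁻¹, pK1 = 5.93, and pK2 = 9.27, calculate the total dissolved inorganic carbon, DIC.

[CO2*] = KH · pCO2 = 10^(−1.43) × 725×10^-6 = 2.694×10^-5 mol/kg
α₀ = 1/(1 + K1/[H⁺] + K1K2/[H⁺]²) = 1/(1 + 10^+2.14 + 10^+0.94) = 0.006768
DIC = [CO2*]/α₀ = 2.694×10^-5 / 0.006768 = 3.98 mmol/kg

DIC = 3.98 mmol/kg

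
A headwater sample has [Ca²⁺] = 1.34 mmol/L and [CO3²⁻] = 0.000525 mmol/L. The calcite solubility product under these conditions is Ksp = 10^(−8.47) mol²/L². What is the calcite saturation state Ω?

Ksp = 10^(−8.47) = 3.388×10^-9
Ω = [Ca²⁺][CO3²⁻]/Ksp = (1.34×10^-3)(0.000525×10^-3) / 3.388×10^-9 = 0.208

Ω = 0.208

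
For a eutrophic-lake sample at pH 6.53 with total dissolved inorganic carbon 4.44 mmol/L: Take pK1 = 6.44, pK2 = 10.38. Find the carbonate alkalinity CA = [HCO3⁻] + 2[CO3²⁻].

CA = 2.45 mmol/L

CA = [HCO3⁻] + 2[CO3²⁻] = (α₁ + 2α₂)·DIC
At pH 6.53: [H⁺]/K1 = 10^-0.09 = 0.81283, K2/[H⁺] = 10^-3.85 = 0.00014125
α₁ = 1/(1 + 0.81283 + 0.00014125) = 1/1.8130 = 0.5516; α₂ = α₁·K2/[H⁺] = 7.791×10^-5
α₁ + 2α₂ = 0.5517
CA = 0.5517 × 4.44 = 2.45 mmol/L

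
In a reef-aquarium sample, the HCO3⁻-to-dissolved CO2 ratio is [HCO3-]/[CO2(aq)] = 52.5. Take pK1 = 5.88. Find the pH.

From K1 = [H⁺][HCO3-]/[CO2(aq)]:  pH = pK1 + log₁₀([HCO3-]/[CO2(aq)])
log₁₀(52.5) = +1.720
pH = 5.88 + (+1.720) = 7.60

pH = 7.60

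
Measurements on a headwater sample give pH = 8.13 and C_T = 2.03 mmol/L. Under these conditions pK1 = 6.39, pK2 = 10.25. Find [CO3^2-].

α₂ = 1 / (1 + [H⁺]/K2 + [H⁺]²/(K1K2)) = 1 / (1 + 10^+2.12 + 10^+0.38)
   = 1 / (1 + 131.83 + 2.3988) = 1/135.22 = 0.007395
[CO3²⁻] = α₂ × DIC = 0.007395 × 2.03 = 0.0150 mmol/L = 15.0 μmol/L

[CO3²⁻] = 15.0 μmol/L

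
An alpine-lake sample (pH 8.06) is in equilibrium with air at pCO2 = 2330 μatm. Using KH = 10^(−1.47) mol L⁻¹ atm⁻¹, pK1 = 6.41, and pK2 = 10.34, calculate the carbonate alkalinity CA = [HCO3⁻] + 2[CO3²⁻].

[CO2*] = KH · pCO2 = 10^(−1.47) × 2330×10^-6 = 7.895×10^-5 mol/L
α₀ = 1/(1 + K1/[H⁺] + K1K2/[H⁺]²) = 1/(1 + 10^+1.65 + 10^-0.63) = 0.02179
DIC = [CO2*]/α₀ = 7.895×10^-5 / 0.02179 = 3.624 mmol/L
CA = (α₁ + 2α₂)·DIC = (0.9731 + 2×0.005107) × 3.624 = 3.56 mmol/L

CA = 3.56 mmol/L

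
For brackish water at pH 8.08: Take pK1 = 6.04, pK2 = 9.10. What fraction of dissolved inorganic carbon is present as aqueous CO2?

α₀ = 1 / (1 + K1/[H⁺] + K1K2/[H⁺]²) = 1 / (1 + 10^+2.04 + 10^+1.02)
   = 1 / (1 + 109.65 + 10.471) = 1/121.12 = 0.008256

α₀ = 0.00826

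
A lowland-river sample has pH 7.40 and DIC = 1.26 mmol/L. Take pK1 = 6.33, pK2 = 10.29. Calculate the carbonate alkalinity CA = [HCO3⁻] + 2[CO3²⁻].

CA = 1.16 mmol/L

CA = [HCO3⁻] + 2[CO3²⁻] = (α₁ + 2α₂)·DIC
At pH 7.40: [H⁺]/K1 = 10^-1.07 = 0.085114, K2/[H⁺] = 10^-2.89 = 0.0012882
α₁ = 1/(1 + 0.085114 + 0.0012882) = 1/1.0864 = 0.9205; α₂ = α₁·K2/[H⁺] = 0.001186
α₁ + 2α₂ = 0.9228
CA = 0.9228 × 1.26 = 1.16 mmol/L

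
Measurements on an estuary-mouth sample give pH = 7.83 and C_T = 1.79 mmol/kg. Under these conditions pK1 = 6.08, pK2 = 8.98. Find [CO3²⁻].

[CO3²⁻] = 0.116 mmol/kg

α₂ = 1 / (1 + [H⁺]/K2 + [H⁺]²/(K1K2)) = 1 / (1 + 10^+1.15 + 10^-0.60)
   = 1 / (1 + 14.125 + 0.25119) = 1/15.377 = 0.06503
[CO3²⁻] = α₂ × DIC = 0.06503 × 1.79 = 0.116 mmol/kg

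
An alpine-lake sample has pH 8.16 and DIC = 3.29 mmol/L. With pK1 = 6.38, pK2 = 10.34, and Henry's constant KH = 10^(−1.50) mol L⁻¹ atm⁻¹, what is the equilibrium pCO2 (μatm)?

pCO2 = 1690 μatm

α₀ = 1 / (1 + K1/[H⁺] + K1K2/[H⁺]²) = 1 / (1 + 10^+1.78 + 10^-0.40)
   = 1 / (1 + 60.256 + 0.39811) = 1/61.654 = 0.01622
[CO2*] = α₀ × DIC = 0.01622 × 3.29 = 0.05336 mmol/L
pCO2 = [CO2*]/KH = 5.336×10^-5 / 3.162×10^-2 = 1690 μatm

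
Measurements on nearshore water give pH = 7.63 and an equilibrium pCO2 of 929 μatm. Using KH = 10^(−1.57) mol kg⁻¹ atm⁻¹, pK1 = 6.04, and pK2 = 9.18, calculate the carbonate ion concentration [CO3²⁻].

[CO2*] = KH · pCO2 = 10^(−1.57) × 929×10^-6 = 2.500×10^-5 mol/kg
α₀ = 1/(1 + K1/[H⁺] + K1K2/[H⁺]²) = 1/(1 + 10^+1.59 + 10^+0.04) = 0.02439
DIC = [CO2*]/α₀ = 2.500×10^-5 / 0.02439 = 1.025 mmol/kg
[CO3²⁻] = α₂·DIC; α₂ = 0.02674, so [CO3²⁻] = 0.02674 × 1.025 = 0.0274 mmol/kg

[CO3²⁻] = 0.0274 mmol/kg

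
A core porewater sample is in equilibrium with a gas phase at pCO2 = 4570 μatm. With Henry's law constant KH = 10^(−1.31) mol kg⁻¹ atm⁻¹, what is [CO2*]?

KH = 10^(−1.31) = 4.898×10^-2 mol kg⁻¹ atm⁻¹
[CO2*] = KH · pCO2 = 4.898×10^-2 × 4570×10^-6 atm = 2.24×10^-4 mol/kg

[CO2*] = 224 μmol/kg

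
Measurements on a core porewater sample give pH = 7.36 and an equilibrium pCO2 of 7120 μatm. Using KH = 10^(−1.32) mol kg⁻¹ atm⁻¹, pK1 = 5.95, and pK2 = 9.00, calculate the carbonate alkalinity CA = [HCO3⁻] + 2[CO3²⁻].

CA = 9.16 mmol/kg

[CO2*] = KH · pCO2 = 10^(−1.32) × 7120×10^-6 = 3.408×10^-4 mol/kg
α₀ = 1/(1 + K1/[H⁺] + K1K2/[H⁺]²) = 1/(1 + 10^+1.41 + 10^-0.23) = 0.03664
DIC = [CO2*]/α₀ = 3.408×10^-4 / 0.03664 = 9.301 mmol/kg
CA = (α₁ + 2α₂)·DIC = (0.9418 + 2×0.02158) × 9.301 = 9.16 mmol/kg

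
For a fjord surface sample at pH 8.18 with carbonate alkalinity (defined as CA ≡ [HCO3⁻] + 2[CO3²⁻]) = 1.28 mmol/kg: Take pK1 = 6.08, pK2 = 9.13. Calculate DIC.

CA = [HCO3⁻] + 2[CO3²⁻] = (α₁ + 2α₂)·DIC
At pH 8.18: [H⁺]/K1 = 10^-2.10 = 0.0079433, K2/[H⁺] = 10^-0.95 = 0.11220
α₁ = 1/(1 + 0.0079433 + 0.11220) = 1/1.1201 = 0.8927; α₂ = α₁·K2/[H⁺] = 0.1002
α₁ + 2α₂ = 1.0931
DIC = CA / (α₁ + 2α₂) = 1.28 / 1.0931 = 1.17 mmol/kg

DIC = 1.17 mmol/kg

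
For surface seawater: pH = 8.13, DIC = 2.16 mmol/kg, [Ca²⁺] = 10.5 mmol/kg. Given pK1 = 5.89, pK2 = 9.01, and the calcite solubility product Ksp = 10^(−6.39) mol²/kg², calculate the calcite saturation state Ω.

α₂ = 1 / (1 + [H⁺]/K2 + [H⁺]²/(K1K2)) = 1 / (1 + 10^+0.88 + 10^-1.36)
   = 1 / (1 + 7.5858 + 0.043652) = 1/8.6294 = 0.1159
[CO3²⁻] = α₂ × DIC = 0.1159 × 2.16 = 0.2503 mmol/kg
Ksp = 10^(−6.39) = 4.074×10^-7
Ω = [Ca²⁺][CO3²⁻]/Ksp = (10.5×10^-3)(2.503×10^-4) / 4.074×10^-7 = 6.45

Ω = 6.45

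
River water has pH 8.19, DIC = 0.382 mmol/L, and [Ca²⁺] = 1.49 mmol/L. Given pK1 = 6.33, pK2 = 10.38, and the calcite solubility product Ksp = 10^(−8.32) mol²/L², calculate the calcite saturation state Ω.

Ω = 0.753

α₂ = 1 / (1 + [H⁺]/K2 + [H⁺]²/(K1K2)) = 1 / (1 + 10^+2.19 + 10^+0.33)
   = 1 / (1 + 154.88 + 2.1380) = 1/158.02 = 0.006328
[CO3²⁻] = α₂ × DIC = 0.006328 × 0.382 = 0.002417 mmol/L = 2.417 μmol/L
Ksp = 10^(−8.32) = 4.786×10^-9
Ω = [Ca²⁺][CO3²⁻]/Ksp = (1.49×10^-3)(2.417×10^-6) / 4.786×10^-9 = 0.753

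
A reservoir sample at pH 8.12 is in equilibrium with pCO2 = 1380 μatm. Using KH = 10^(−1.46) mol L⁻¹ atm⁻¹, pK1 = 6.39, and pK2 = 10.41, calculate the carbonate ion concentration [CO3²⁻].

[CO3²⁻] = 13.2 μmol/L

[CO2*] = KH · pCO2 = 10^(−1.46) × 1380×10^-6 = 4.785×10^-5 mol/L
α₀ = 1/(1 + K1/[H⁺] + K1K2/[H⁺]²) = 1/(1 + 10^+1.73 + 10^-0.56) = 0.01819
DIC = [CO2*]/α₀ = 4.785×10^-5 / 0.01819 = 2.631 mmol/L
[CO3²⁻] = α₂·DIC; α₂ = 0.005010, so [CO3²⁻] = 0.005010 × 2.631 = 0.0132 mmol/L = 13.2 μmol/L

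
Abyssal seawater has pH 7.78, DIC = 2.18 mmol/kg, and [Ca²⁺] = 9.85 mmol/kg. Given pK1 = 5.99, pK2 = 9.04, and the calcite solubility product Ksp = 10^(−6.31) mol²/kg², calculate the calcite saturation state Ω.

Ω = 2.25

α₂ = 1 / (1 + [H⁺]/K2 + [H⁺]²/(K1K2)) = 1 / (1 + 10^+1.26 + 10^-0.53)
   = 1 / (1 + 18.197 + 0.29512) = 1/19.492 = 0.05130
[CO3²⁻] = α₂ × DIC = 0.05130 × 2.18 = 0.1118 mmol/kg
Ksp = 10^(−6.31) = 4.898×10^-7
Ω = [Ca²⁺][CO3²⁻]/Ksp = (9.85×10^-3)(1.118×10^-4) / 4.898×10^-7 = 2.25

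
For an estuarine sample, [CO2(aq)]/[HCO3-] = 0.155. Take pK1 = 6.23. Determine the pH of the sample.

From K1 = [H⁺][HCO3-]/[CO2(aq)]:  pH = pK1 − log₁₀([CO2(aq)]/[HCO3-])
log₁₀(0.155) = -0.810
pH = 6.23 − (-0.810) = 7.04

pH = 7.04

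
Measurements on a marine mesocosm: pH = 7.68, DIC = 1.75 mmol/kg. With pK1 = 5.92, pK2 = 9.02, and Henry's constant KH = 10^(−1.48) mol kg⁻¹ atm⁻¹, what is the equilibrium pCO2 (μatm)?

α₀ = 1 / (1 + K1/[H⁺] + K1K2/[H⁺]²) = 1 / (1 + 10^+1.76 + 10^+0.42)
   = 1 / (1 + 57.544 + 2.6303) = 1/61.174 = 0.01635
[CO2*] = α₀ × DIC = 0.01635 × 1.75 = 0.02861 mmol/kg
pCO2 = [CO2*]/KH = 2.861×10^-5 / 3.311×10^-2 = 864 μatm

pCO2 = 864 μatm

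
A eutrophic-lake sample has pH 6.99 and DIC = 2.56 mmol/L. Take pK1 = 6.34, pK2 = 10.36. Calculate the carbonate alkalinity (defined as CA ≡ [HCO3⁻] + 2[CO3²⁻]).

CA = [HCO3⁻] + 2[CO3²⁻] = (α₁ + 2α₂)·DIC
At pH 6.99: [H⁺]/K1 = 10^-0.65 = 0.22387, K2/[H⁺] = 10^-3.37 = 0.00042658
α₁ = 1/(1 + 0.22387 + 0.00042658) = 1/1.2243 = 0.8168; α₂ = α₁·K2/[H⁺] = 0.0003484
α₁ + 2α₂ = 0.8175
CA = 0.8175 × 2.56 = 2.09 mmol/L

CA = 2.09 mmol/L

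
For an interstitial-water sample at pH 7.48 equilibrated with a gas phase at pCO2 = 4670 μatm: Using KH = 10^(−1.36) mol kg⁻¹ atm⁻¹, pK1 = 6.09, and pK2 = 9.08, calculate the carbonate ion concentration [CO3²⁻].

[CO2*] = KH · pCO2 = 10^(−1.36) × 4670×10^-6 = 2.039×10^-4 mol/kg
α₀ = 1/(1 + K1/[H⁺] + K1K2/[H⁺]²) = 1/(1 + 10^+1.39 + 10^-0.21) = 0.03822
DIC = [CO2*]/α₀ = 2.039×10^-4 / 0.03822 = 5.334 mmol/kg
[CO3²⁻] = α₂·DIC; α₂ = 0.02357, so [CO3²⁻] = 0.02357 × 5.334 = 0.126 mmol/kg

[CO3²⁻] = 0.126 mmol/kg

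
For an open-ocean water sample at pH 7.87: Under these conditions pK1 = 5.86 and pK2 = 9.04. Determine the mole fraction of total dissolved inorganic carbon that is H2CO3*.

α₀ = 1 / (1 + K1/[H⁺] + K1K2/[H⁺]²) = 1 / (1 + 10^+2.01 + 10^+0.84)
   = 1 / (1 + 102.33 + 6.9183) = 1/110.25 = 0.009070

α₀ = 0.00907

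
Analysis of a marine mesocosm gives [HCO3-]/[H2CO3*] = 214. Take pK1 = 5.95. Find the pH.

From K1 = [H⁺][HCO3-]/[H2CO3*]:  pH = pK1 + log₁₀([HCO3-]/[H2CO3*])
log₁₀(214) = +2.330
pH = 5.95 + (+2.330) = 8.28

pH = 8.28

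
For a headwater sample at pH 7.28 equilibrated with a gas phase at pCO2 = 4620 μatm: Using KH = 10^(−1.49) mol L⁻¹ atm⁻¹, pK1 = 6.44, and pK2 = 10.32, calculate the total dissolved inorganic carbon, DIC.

DIC = 1.18 mmol/L

[CO2*] = KH · pCO2 = 10^(−1.49) × 4620×10^-6 = 1.495×10^-4 mol/L
α₀ = 1/(1 + K1/[H⁺] + K1K2/[H⁺]²) = 1/(1 + 10^+0.84 + 10^-2.20) = 0.1262
DIC = [CO2*]/α₀ = 1.495×10^-4 / 0.1262 = 1.18 mmol/L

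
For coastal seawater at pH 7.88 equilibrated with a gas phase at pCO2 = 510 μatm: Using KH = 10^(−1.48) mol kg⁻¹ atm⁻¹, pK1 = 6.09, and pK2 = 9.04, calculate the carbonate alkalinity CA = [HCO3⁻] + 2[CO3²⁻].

CA = 1.19 mmol/kg

[CO2*] = KH · pCO2 = 10^(−1.48) × 510×10^-6 = 1.689×10^-5 mol/kg
α₀ = 1/(1 + K1/[H⁺] + K1K2/[H⁺]²) = 1/(1 + 10^+1.79 + 10^+0.63) = 0.01494
DIC = [CO2*]/α₀ = 1.689×10^-5 / 0.01494 = 1.130 mmol/kg
CA = (α₁ + 2α₂)·DIC = (0.9213 + 2×0.06374) × 1.130 = 1.19 mmol/kg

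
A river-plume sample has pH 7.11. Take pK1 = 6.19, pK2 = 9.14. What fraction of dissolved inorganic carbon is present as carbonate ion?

α₂ = 0.00826

α₂ = 1 / (1 + [H⁺]/K2 + [H⁺]²/(K1K2)) = 1 / (1 + 10^+2.03 + 10^+1.11)
   = 1 / (1 + 107.15 + 12.882) = 1/121.03 = 0.008262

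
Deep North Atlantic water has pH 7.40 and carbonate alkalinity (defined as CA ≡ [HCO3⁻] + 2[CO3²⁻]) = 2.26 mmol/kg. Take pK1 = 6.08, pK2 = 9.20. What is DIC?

DIC = 2.33 mmol/kg

CA = [HCO3⁻] + 2[CO3²⁻] = (α₁ + 2α₂)·DIC
At pH 7.40: [H⁺]/K1 = 10^-1.32 = 0.047863, K2/[H⁺] = 10^-1.80 = 0.015849
α₁ = 1/(1 + 0.047863 + 0.015849) = 1/1.0637 = 0.9401; α₂ = α₁·K2/[H⁺] = 0.01490
α₁ + 2α₂ = 0.9699
DIC = CA / (α₁ + 2α₂) = 2.26 / 0.9699 = 2.33 mmol/kg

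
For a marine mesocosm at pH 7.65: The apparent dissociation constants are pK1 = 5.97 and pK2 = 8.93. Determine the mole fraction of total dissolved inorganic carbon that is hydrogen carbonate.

α₁ = 1 / (1 + [H⁺]/K1 + K2/[H⁺]) = 1 / (1 + 10^-1.68 + 10^-1.28)
   = 1 / (1 + 0.020893 + 0.052481) = 1/1.0734 = 0.9316

α₁ = 0.932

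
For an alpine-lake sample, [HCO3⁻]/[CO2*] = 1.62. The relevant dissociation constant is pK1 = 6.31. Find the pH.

From K1 = [H⁺][HCO3⁻]/[CO2*]:  pH = pK1 + log₁₀([HCO3⁻]/[CO2*])
log₁₀(1.62) = +0.210
pH = 6.31 + (+0.210) = 6.52

pH = 6.52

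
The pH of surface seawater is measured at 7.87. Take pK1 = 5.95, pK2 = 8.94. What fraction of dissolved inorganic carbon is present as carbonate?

α₂ = 0.0776

α₂ = 1 / (1 + [H⁺]/K2 + [H⁺]²/(K1K2)) = 1 / (1 + 10^+1.07 + 10^-0.85)
   = 1 / (1 + 11.749 + 0.14125) = 1/12.890 = 0.07758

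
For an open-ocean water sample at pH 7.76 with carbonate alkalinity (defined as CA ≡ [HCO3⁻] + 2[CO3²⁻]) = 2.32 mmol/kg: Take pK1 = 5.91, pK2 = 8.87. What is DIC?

CA = [HCO3⁻] + 2[CO3²⁻] = (α₁ + 2α₂)·DIC
At pH 7.76: [H⁺]/K1 = 10^-1.85 = 0.014125, K2/[H⁺] = 10^-1.11 = 0.077625
α₁ = 1/(1 + 0.014125 + 0.077625) = 1/1.0918 = 0.9160; α₂ = α₁·K2/[H⁺] = 0.07110
α₁ + 2α₂ = 1.0582
DIC = CA / (α₁ + 2α₂) = 2.32 / 1.0582 = 2.19 mmol/kg

DIC = 2.19 mmol/kg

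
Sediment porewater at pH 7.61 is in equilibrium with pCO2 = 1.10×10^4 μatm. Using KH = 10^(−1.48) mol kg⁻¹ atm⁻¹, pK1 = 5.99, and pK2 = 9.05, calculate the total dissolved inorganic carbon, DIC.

DIC = 16.1 mmol/kg

[CO2*] = KH · pCO2 = 10^(−1.48) × 1.10×10^4×10^-6 = 3.642×10^-4 mol/kg
α₀ = 1/(1 + K1/[H⁺] + K1K2/[H⁺]²) = 1/(1 + 10^+1.62 + 10^+0.18) = 0.02262
DIC = [CO2*]/α₀ = 3.642×10^-4 / 0.02262 = 16.1 mmol/kg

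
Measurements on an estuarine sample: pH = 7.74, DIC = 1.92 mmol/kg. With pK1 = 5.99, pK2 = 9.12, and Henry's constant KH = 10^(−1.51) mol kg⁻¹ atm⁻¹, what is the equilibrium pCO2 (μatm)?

pCO2 = 1040 μatm

α₀ = 1 / (1 + K1/[H⁺] + K1K2/[H⁺]²) = 1 / (1 + 10^+1.75 + 10^+0.37)
   = 1 / (1 + 56.234 + 2.3442) = 1/59.578 = 0.01678
[CO2*] = α₀ × DIC = 0.01678 × 1.92 = 0.03223 mmol/kg
pCO2 = [CO2*]/KH = 3.223×10^-5 / 3.090×10^-2 = 1040 μatm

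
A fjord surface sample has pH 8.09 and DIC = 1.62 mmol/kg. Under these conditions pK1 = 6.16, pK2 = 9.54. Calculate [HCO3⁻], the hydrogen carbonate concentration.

α₁ = 1 / (1 + [H⁺]/K1 + K2/[H⁺]) = 1 / (1 + 10^-1.93 + 10^-1.45)
   = 1 / (1 + 0.011749 + 0.035481) = 1/1.0472 = 0.9549
[HCO3⁻] = α₁ × DIC = 0.9549 × 1.62 = 1.55 mmol/kg

[HCO3⁻] = 1.55 mmol/kg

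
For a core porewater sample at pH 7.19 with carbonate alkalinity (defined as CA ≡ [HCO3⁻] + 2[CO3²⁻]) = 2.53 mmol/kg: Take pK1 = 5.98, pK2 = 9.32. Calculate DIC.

DIC = 2.67 mmol/kg

CA = [HCO3⁻] + 2[CO3²⁻] = (α₁ + 2α₂)·DIC
At pH 7.19: [H⁺]/K1 = 10^-1.21 = 0.061660, K2/[H⁺] = 10^-2.13 = 0.0074131
α₁ = 1/(1 + 0.061660 + 0.0074131) = 1/1.0691 = 0.9354; α₂ = α₁·K2/[H⁺] = 0.006934
α₁ + 2α₂ = 0.9493
DIC = CA / (α₁ + 2α₂) = 2.53 / 0.9493 = 2.67 mmol/kg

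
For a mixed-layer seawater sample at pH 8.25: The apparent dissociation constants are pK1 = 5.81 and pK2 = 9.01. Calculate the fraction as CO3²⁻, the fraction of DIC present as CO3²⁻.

α₂ = 1 / (1 + [H⁺]/K2 + [H⁺]²/(K1K2)) = 1 / (1 + 10^+0.76 + 10^-1.68)
   = 1 / (1 + 5.7544 + 0.020893) = 1/6.7753 = 0.1476

α₂ = 0.148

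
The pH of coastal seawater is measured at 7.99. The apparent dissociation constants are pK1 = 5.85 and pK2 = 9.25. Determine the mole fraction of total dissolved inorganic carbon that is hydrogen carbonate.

α₁ = 0.941

α₁ = 1 / (1 + [H⁺]/K1 + K2/[H⁺]) = 1 / (1 + 10^-2.14 + 10^-1.26)
   = 1 / (1 + 0.0072444 + 0.054954) = 1/1.0622 = 0.9414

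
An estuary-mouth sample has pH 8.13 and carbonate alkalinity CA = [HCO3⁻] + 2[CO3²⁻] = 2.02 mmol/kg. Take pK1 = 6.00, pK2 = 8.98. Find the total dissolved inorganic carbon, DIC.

CA = [HCO3⁻] + 2[CO3²⁻] = (α₁ + 2α₂)·DIC
At pH 8.13: [H⁺]/K1 = 10^-2.13 = 0.0074131, K2/[H⁺] = 10^-0.85 = 0.14125
α₁ = 1/(1 + 0.0074131 + 0.14125) = 1/1.1487 = 0.8706; α₂ = α₁·K2/[H⁺] = 0.1230
α₁ + 2α₂ = 1.1165
DIC = CA / (α₁ + 2α₂) = 2.02 / 1.1165 = 1.81 mmol/kg

DIC = 1.81 mmol/kg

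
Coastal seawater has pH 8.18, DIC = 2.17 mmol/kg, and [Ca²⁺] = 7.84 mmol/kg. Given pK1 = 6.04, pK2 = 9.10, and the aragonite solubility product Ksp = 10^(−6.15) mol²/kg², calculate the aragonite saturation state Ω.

Ω = 2.56

α₂ = 1 / (1 + [H⁺]/K2 + [H⁺]²/(K1K2)) = 1 / (1 + 10^+0.92 + 10^-1.22)
   = 1 / (1 + 8.3176 + 0.060256) = 1/9.3779 = 0.1066
[CO3²⁻] = α₂ × DIC = 0.1066 × 2.17 = 0.2314 mmol/kg
Ksp = 10^(−6.15) = 7.079×10^-7
Ω = [Ca²⁺][CO3²⁻]/Ksp = (7.84×10^-3)(2.314×10^-4) / 7.079×10^-7 = 2.56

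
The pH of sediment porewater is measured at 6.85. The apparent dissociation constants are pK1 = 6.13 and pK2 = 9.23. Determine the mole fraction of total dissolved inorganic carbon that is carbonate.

α₂ = 1 / (1 + [H⁺]/K2 + [H⁺]²/(K1K2)) = 1 / (1 + 10^+2.38 + 10^+1.66)
   = 1 / (1 + 239.88 + 45.709) = 1/286.59 = 0.003489

α₂ = 0.00349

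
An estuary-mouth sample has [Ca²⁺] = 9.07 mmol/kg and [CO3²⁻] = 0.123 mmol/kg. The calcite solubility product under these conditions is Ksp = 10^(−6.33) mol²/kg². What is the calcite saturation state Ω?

Ksp = 10^(−6.33) = 4.677×10^-7
Ω = [Ca²⁺][CO3²⁻]/Ksp = (9.07×10^-3)(0.123×10^-3) / 4.677×10^-7 = 2.39

Ω = 2.39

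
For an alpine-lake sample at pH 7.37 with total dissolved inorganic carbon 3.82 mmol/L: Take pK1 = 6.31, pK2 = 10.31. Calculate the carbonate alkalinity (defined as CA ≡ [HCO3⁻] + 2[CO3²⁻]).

CA = 3.52 mmol/L

CA = [HCO3⁻] + 2[CO3²⁻] = (α₁ + 2α₂)·DIC
At pH 7.37: [H⁺]/K1 = 10^-1.06 = 0.087096, K2/[H⁺] = 10^-2.94 = 0.0011482
α₁ = 1/(1 + 0.087096 + 0.0011482) = 1/1.0882 = 0.9189; α₂ = α₁·K2/[H⁺] = 0.001055
α₁ + 2α₂ = 0.9210
CA = 0.9210 × 3.82 = 3.52 mmol/L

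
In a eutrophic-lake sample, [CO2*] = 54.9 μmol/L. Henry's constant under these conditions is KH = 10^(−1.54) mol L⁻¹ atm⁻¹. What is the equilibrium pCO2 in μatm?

KH = 10^(−1.54) = 2.884×10^-2 mol L⁻¹ atm⁻¹
pCO2 = [CO2*]/KH = 54.9×10^-6 / 2.884×10^-2 = 1.90×10^-3 atm = 1900 μatm

pCO2 = 1900 μatm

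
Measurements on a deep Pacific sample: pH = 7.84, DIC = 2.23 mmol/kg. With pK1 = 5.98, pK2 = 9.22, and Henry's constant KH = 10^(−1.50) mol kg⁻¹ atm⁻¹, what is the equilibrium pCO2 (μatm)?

α₀ = 1 / (1 + K1/[H⁺] + K1K2/[H⁺]²) = 1 / (1 + 10^+1.86 + 10^+0.48)
   = 1 / (1 + 72.444 + 3.0200) = 1/76.464 = 0.01308
[CO2*] = α₀ × DIC = 0.01308 × 2.23 = 0.02916 mmol/kg
pCO2 = [CO2*]/KH = 2.916×10^-5 / 3.162×10^-2 = 922 μatm

pCO2 = 922 μatm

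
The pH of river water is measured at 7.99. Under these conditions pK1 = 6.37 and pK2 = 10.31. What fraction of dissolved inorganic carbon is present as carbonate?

α₂ = 0.00465

α₂ = 1 / (1 + [H⁺]/K2 + [H⁺]²/(K1K2)) = 1 / (1 + 10^+2.32 + 10^+0.70)
   = 1 / (1 + 208.93 + 5.0119) = 1/214.94 = 0.004652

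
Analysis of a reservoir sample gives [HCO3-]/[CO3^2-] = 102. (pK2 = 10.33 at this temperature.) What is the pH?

From K2 = [H⁺][CO3^2-]/[HCO3-]:  pH = pK2 − log₁₀([HCO3-]/[CO3^2-])
log₁₀(102) = +2.009
pH = 10.33 − (+2.009) = 8.32

pH = 8.32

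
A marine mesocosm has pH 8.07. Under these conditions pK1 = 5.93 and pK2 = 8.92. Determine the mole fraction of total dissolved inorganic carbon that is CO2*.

α₀ = 0.00631

α₀ = 1 / (1 + K1/[H⁺] + K1K2/[H⁺]²) = 1 / (1 + 10^+2.14 + 10^+1.29)
   = 1 / (1 + 138.04 + 19.498) = 1/158.54 = 0.006308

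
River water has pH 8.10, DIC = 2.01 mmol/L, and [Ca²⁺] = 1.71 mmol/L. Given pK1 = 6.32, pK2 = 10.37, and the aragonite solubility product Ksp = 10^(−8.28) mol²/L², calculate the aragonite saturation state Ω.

Ω = 3.44

α₂ = 1 / (1 + [H⁺]/K2 + [H⁺]²/(K1K2)) = 1 / (1 + 10^+2.27 + 10^+0.49)
   = 1 / (1 + 186.21 + 3.0903) = 1/190.30 = 0.005255
[CO3²⁻] = α₂ × DIC = 0.005255 × 2.01 = 0.01056 mmol/L = 10.56 μmol/L
Ksp = 10^(−8.28) = 5.248×10^-9
Ω = [Ca²⁺][CO3²⁻]/Ksp = (1.71×10^-3)(1.056×10^-5) / 5.248×10^-9 = 3.44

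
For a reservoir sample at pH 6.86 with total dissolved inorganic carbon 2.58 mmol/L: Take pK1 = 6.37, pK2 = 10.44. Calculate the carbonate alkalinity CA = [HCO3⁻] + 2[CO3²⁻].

CA = [HCO3⁻] + 2[CO3²⁻] = (α₁ + 2α₂)·DIC
At pH 6.86: [H⁺]/K1 = 10^-0.49 = 0.32359, K2/[H⁺] = 10^-3.58 = 0.00026303
α₁ = 1/(1 + 0.32359 + 0.00026303) = 1/1.3239 = 0.7554; α₂ = α₁·K2/[H⁺] = 0.0001987
α₁ + 2α₂ = 0.7558
CA = 0.7558 × 2.58 = 1.95 mmol/L

CA = 1.95 mmol/L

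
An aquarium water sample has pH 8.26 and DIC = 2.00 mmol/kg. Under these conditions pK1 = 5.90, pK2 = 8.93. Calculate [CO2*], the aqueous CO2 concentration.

α₀ = 1 / (1 + K1/[H⁺] + K1K2/[H⁺]²) = 1 / (1 + 10^+2.36 + 10^+1.69)
   = 1 / (1 + 229.09 + 48.978) = 1/279.06 = 0.003583
[CO2*] = α₀ × DIC = 0.003583 × 2.00 = 0.00717 mmol/kg = 7.17 μmol/kg

[CO2*] = 7.17 μmol/kg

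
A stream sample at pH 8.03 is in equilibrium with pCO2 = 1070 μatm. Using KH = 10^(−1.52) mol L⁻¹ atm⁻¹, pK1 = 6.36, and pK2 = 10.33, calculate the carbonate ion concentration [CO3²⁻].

[CO3²⁻] = 7.58 μmol/L

[CO2*] = KH · pCO2 = 10^(−1.52) × 1070×10^-6 = 3.231×10^-5 mol/L
α₀ = 1/(1 + K1/[H⁺] + K1K2/[H⁺]²) = 1/(1 + 10^+1.67 + 10^-0.63) = 0.02083
DIC = [CO2*]/α₀ = 3.231×10^-5 / 0.02083 = 1.551 mmol/L
[CO3²⁻] = α₂·DIC; α₂ = 0.004883, so [CO3²⁻] = 0.004883 × 1.551 = 0.00758 mmol/L = 7.58 μmol/L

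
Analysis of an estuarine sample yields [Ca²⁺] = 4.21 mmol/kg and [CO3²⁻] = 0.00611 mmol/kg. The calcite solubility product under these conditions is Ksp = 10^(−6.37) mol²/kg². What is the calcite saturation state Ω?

Ksp = 10^(−6.37) = 4.266×10^-7
Ω = [Ca²⁺][CO3²⁻]/Ksp = (4.21×10^-3)(0.00611×10^-3) / 4.266×10^-7 = 0.0603

Ω = 0.0603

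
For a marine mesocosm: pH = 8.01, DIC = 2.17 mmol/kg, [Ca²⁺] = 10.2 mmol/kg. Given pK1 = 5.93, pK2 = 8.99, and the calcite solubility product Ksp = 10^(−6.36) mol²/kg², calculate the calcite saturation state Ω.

α₂ = 1 / (1 + [H⁺]/K2 + [H⁺]²/(K1K2)) = 1 / (1 + 10^+0.98 + 10^-1.10)
   = 1 / (1 + 9.5499 + 0.079433) = 1/10.629 = 0.09408
[CO3²⁻] = α₂ × DIC = 0.09408 × 2.17 = 0.2042 mmol/kg
Ksp = 10^(−6.36) = 4.365×10^-7
Ω = [Ca²⁺][CO3²⁻]/Ksp = (10.2×10^-3)(2.042×10^-4) / 4.365×10^-7 = 4.77

Ω = 4.77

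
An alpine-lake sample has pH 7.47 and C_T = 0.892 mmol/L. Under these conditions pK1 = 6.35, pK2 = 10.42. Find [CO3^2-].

[CO3²⁻] = 0.929 μmol/L

α₂ = 1 / (1 + [H⁺]/K2 + [H⁺]²/(K1K2)) = 1 / (1 + 10^+2.95 + 10^+1.83)
   = 1 / (1 + 891.25 + 67.608) = 1/959.86 = 0.001042
[CO3²⁻] = α₂ × DIC = 0.001042 × 0.892 = 0.000929 mmol/L = 0.929 μmol/L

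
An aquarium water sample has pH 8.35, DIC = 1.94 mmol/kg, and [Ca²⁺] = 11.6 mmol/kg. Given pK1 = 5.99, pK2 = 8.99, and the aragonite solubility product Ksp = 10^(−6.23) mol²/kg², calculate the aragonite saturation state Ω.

α₂ = 1 / (1 + [H⁺]/K2 + [H⁺]²/(K1K2)) = 1 / (1 + 10^+0.64 + 10^-1.72)
   = 1 / (1 + 4.3652 + 0.019055) = 1/5.3842 = 0.1857
[CO3²⁻] = α₂ × DIC = 0.1857 × 1.94 = 0.3603 mmol/kg
Ksp = 10^(−6.23) = 5.888×10^-7
Ω = [Ca²⁺][CO3²⁻]/Ksp = (11.6×10^-3)(3.603×10^-4) / 5.888×10^-7 = 7.10

Ω = 7.10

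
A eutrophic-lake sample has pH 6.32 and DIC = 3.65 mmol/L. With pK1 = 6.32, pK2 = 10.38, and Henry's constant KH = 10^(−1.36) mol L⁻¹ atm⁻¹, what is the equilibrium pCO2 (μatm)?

pCO2 = 4.18×10^4 μatm

α₀ = 1 / (1 + K1/[H⁺] + K1K2/[H⁺]²) = 1 / (1 + 10^+0.00 + 10^-4.06)
   = 1 / (1 + 1.0000 + 8.7096×10^-5) = 1/2.0001 = 0.5000
[CO2*] = α₀ × DIC = 0.5000 × 3.65 = 1.825 mmol/L
pCO2 = [CO2*]/KH = 1.825×10^-3 / 4.365×10^-2 = 4.18×10^4 μatm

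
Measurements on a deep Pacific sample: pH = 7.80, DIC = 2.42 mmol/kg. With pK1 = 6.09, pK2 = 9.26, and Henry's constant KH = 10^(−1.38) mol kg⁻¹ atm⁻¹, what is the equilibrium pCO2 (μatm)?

pCO2 = 1070 μatm

α₀ = 1 / (1 + K1/[H⁺] + K1K2/[H⁺]²) = 1 / (1 + 10^+1.71 + 10^+0.25)
   = 1 / (1 + 51.286 + 1.7783) = 1/54.064 = 0.01850
[CO2*] = α₀ × DIC = 0.01850 × 2.42 = 0.04476 mmol/kg
pCO2 = [CO2*]/KH = 4.476×10^-5 / 4.169×10^-2 = 1070 μatm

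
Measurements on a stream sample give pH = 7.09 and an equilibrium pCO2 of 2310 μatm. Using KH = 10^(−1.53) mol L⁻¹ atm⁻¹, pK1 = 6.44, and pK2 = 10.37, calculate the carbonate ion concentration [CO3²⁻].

[CO3²⁻] = 0.160 μmol/L

[CO2*] = KH · pCO2 = 10^(−1.53) × 2310×10^-6 = 6.817×10^-5 mol/L
α₀ = 1/(1 + K1/[H⁺] + K1K2/[H⁺]²) = 1/(1 + 10^+0.65 + 10^-2.63) = 0.1828
DIC = [CO2*]/α₀ = 6.817×10^-5 / 0.1828 = 0.3729 mmol/L
[CO3²⁻] = α₂·DIC; α₂ = 0.0004286, so [CO3²⁻] = 0.0004286 × 0.3729 = 0.000160 mmol/L = 0.160 μmol/L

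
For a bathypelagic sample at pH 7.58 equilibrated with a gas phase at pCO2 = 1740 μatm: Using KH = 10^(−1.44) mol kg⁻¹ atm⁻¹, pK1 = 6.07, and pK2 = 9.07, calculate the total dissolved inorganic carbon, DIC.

DIC = 2.17 mmol/kg

[CO2*] = KH · pCO2 = 10^(−1.44) × 1740×10^-6 = 6.318×10^-5 mol/kg
α₀ = 1/(1 + K1/[H⁺] + K1K2/[H⁺]²) = 1/(1 + 10^+1.51 + 10^+0.02) = 0.02906
DIC = [CO2*]/α₀ = 6.318×10^-5 / 0.02906 = 2.17 mmol/kg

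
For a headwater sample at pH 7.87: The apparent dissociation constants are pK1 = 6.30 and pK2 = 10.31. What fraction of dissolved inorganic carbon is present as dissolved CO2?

α₀ = 0.0261

α₀ = 1 / (1 + K1/[H⁺] + K1K2/[H⁺]²) = 1 / (1 + 10^+1.57 + 10^-0.87)
   = 1 / (1 + 37.154 + 0.13490) = 1/38.288 = 0.02612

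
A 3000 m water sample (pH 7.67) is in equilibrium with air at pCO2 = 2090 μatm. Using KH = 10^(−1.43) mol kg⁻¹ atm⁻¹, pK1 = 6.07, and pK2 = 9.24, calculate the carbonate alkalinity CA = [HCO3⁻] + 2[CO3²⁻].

[CO2*] = KH · pCO2 = 10^(−1.43) × 2090×10^-6 = 7.765×10^-5 mol/kg
α₀ = 1/(1 + K1/[H⁺] + K1K2/[H⁺]²) = 1/(1 + 10^+1.60 + 10^+0.03) = 0.02388
DIC = [CO2*]/α₀ = 7.765×10^-5 / 0.02388 = 3.252 mmol/kg
CA = (α₁ + 2α₂)·DIC = (0.9505 + 2×0.02558) × 3.252 = 3.26 mmol/kg

CA = 3.26 mmol/kg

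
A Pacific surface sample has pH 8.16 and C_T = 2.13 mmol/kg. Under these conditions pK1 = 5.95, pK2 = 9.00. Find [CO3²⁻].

[CO3²⁻] = 0.268 mmol/kg

α₂ = 1 / (1 + [H⁺]/K2 + [H⁺]²/(K1K2)) = 1 / (1 + 10^+0.84 + 10^-1.37)
   = 1 / (1 + 6.9183 + 0.042658) = 1/7.9610 = 0.1256
[CO3²⁻] = α₂ × DIC = 0.1256 × 2.13 = 0.268 mmol/kg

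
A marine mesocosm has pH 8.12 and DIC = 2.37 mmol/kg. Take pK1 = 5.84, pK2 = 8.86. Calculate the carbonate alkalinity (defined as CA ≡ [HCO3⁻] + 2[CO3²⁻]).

CA = [HCO3⁻] + 2[CO3²⁻] = (α₁ + 2α₂)·DIC
At pH 8.12: [H⁺]/K1 = 10^-2.28 = 0.0052481, K2/[H⁺] = 10^-0.74 = 0.18197
α₁ = 1/(1 + 0.0052481 + 0.18197) = 1/1.1872 = 0.8423; α₂ = α₁·K2/[H⁺] = 0.1533
α₁ + 2α₂ = 1.1489
CA = 1.1489 × 2.37 = 2.72 mmol/kg

CA = 2.72 mmol/kg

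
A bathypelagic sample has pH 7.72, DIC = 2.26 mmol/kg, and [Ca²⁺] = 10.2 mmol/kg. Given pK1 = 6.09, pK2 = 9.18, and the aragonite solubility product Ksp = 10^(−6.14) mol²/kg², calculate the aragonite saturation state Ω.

Ω = 1.04

α₂ = 1 / (1 + [H⁺]/K2 + [H⁺]²/(K1K2)) = 1 / (1 + 10^+1.46 + 10^-0.17)
   = 1 / (1 + 28.840 + 0.67608) = 1/30.516 = 0.03277
[CO3²⁻] = α₂ × DIC = 0.03277 × 2.26 = 0.07406 mmol/kg
Ksp = 10^(−6.14) = 7.244×10^-7
Ω = [Ca²⁺][CO3²⁻]/Ksp = (10.2×10^-3)(7.406×10^-5) / 7.244×10^-7 = 1.04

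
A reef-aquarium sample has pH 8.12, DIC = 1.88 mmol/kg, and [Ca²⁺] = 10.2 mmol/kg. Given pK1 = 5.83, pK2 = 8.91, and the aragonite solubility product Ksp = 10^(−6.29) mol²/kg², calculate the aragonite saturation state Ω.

α₂ = 1 / (1 + [H⁺]/K2 + [H⁺]²/(K1K2)) = 1 / (1 + 10^+0.79 + 10^-1.50)
   = 1 / (1 + 6.1660 + 0.031623) = 1/7.1976 = 0.1389
[CO3²⁻] = α₂ × DIC = 0.1389 × 1.88 = 0.2612 mmol/kg
Ksp = 10^(−6.29) = 5.129×10^-7
Ω = [Ca²⁺][CO3²⁻]/Ksp = (10.2×10^-3)(2.612×10^-4) / 5.129×10^-7 = 5.19

Ω = 5.19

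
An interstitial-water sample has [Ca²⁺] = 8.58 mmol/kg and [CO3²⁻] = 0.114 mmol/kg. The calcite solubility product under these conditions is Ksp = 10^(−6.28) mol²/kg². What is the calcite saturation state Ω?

Ksp = 10^(−6.28) = 5.248×10^-7
Ω = [Ca²⁺][CO3²⁻]/Ksp = (8.58×10^-3)(0.114×10^-3) / 5.248×10^-7 = 1.86

Ω = 1.86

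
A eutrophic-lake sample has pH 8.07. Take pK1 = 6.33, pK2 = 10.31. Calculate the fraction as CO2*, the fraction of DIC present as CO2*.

α₀ = 1 / (1 + K1/[H⁺] + K1K2/[H⁺]²) = 1 / (1 + 10^+1.74 + 10^-0.50)
   = 1 / (1 + 54.954 + 0.31623) = 1/56.270 = 0.01777

α₀ = 0.0178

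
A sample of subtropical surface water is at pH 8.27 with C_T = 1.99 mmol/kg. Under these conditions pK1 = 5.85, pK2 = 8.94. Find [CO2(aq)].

[CO2*] = 6.21 μmol/kg

α₀ = 1 / (1 + K1/[H⁺] + K1K2/[H⁺]²) = 1 / (1 + 10^+2.42 + 10^+1.75)
   = 1 / (1 + 263.03 + 56.234) = 1/320.26 = 0.003122
[CO2*] = α₀ × DIC = 0.003122 × 1.99 = 0.00621 mmol/kg = 6.21 μmol/kg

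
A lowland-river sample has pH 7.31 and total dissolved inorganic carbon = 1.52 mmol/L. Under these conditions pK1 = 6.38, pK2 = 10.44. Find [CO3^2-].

[CO3²⁻] = 1.01 μmol/L

α₂ = 1 / (1 + [H⁺]/K2 + [H⁺]²/(K1K2)) = 1 / (1 + 10^+3.13 + 10^+2.20)
   = 1 / (1 + 1349.0 + 158.49) = 1/1508.5 = 0.0006629
[CO3²⁻] = α₂ × DIC = 0.0006629 × 1.52 = 0.00101 mmol/L = 1.01 μmol/L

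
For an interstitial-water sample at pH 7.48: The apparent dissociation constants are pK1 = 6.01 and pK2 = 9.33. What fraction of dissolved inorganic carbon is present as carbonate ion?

α₂ = 0.0135

α₂ = 1 / (1 + [H⁺]/K2 + [H⁺]²/(K1K2)) = 1 / (1 + 10^+1.85 + 10^+0.38)
   = 1 / (1 + 70.795 + 2.3988) = 1/74.193 = 0.01348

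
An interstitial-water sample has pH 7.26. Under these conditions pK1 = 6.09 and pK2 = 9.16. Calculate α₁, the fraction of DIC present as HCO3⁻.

α₁ = 1 / (1 + [H⁺]/K1 + K2/[H⁺]) = 1 / (1 + 10^-1.17 + 10^-1.90)
   = 1 / (1 + 0.067608 + 0.012589) = 1/1.0802 = 0.9258

α₁ = 0.926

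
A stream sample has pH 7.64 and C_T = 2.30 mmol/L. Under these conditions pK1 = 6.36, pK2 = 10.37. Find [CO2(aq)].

α₀ = 1 / (1 + K1/[H⁺] + K1K2/[H⁺]²) = 1 / (1 + 10^+1.28 + 10^-1.45)
   = 1 / (1 + 19.055 + 0.035481) = 1/20.090 = 0.04978
[CO2*] = α₀ × DIC = 0.04978 × 2.30 = 0.114 mmol/L

[CO2*] = 0.114 mmol/L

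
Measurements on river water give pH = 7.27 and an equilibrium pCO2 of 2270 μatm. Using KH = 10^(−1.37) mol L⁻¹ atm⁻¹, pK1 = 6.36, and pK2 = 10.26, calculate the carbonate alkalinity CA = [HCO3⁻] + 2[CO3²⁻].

CA = 0.789 mmol/L

[CO2*] = KH · pCO2 = 10^(−1.37) × 2270×10^-6 = 9.683×10^-5 mol/L
α₀ = 1/(1 + K1/[H⁺] + K1K2/[H⁺]²) = 1/(1 + 10^+0.91 + 10^-2.08) = 0.1094
DIC = [CO2*]/α₀ = 9.683×10^-5 / 0.1094 = 0.8847 mmol/L
CA = (α₁ + 2α₂)·DIC = (0.8896 + 2×0.0009104) × 0.8847 = 0.789 mmol/L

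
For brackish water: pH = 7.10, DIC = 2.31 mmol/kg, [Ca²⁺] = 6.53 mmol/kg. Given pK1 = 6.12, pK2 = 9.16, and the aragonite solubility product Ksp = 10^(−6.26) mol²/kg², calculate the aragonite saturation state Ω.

α₂ = 1 / (1 + [H⁺]/K2 + [H⁺]²/(K1K2)) = 1 / (1 + 10^+2.06 + 10^+1.08)
   = 1 / (1 + 114.82 + 12.023) = 1/127.84 = 0.007822
[CO3²⁻] = α₂ × DIC = 0.007822 × 2.31 = 0.01807 mmol/kg = 18.07 μmol/kg
Ksp = 10^(−6.26) = 5.495×10^-7
Ω = [Ca²⁺][CO3²⁻]/Ksp = (6.53×10^-3)(1.807×10^-5) / 5.495×10^-7 = 0.215

Ω = 0.215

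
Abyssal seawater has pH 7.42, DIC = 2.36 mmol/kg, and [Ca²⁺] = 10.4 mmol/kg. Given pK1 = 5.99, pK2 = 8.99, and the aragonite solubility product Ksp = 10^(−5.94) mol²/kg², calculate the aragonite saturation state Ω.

α₂ = 1 / (1 + [H⁺]/K2 + [H⁺]²/(K1K2)) = 1 / (1 + 10^+1.57 + 10^+0.14)
   = 1 / (1 + 37.154 + 1.3804) = 1/39.534 = 0.02529
[CO3²⁻] = α₂ × DIC = 0.02529 × 2.36 = 0.05970 mmol/kg
Ksp = 10^(−5.94) = 1.148×10^-6
Ω = [Ca²⁺][CO3²⁻]/Ksp = (10.4×10^-3)(5.970×10^-5) / 1.148×10^-6 = 0.541

Ω = 0.541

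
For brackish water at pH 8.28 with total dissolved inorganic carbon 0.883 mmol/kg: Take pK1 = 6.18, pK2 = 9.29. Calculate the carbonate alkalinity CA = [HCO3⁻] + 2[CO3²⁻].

CA = [HCO3⁻] + 2[CO3²⁻] = (α₁ + 2α₂)·DIC
At pH 8.28: [H⁺]/K1 = 10^-2.10 = 0.0079433, K2/[H⁺] = 10^-1.01 = 0.097724
α₁ = 1/(1 + 0.0079433 + 0.097724) = 1/1.1057 = 0.9044; α₂ = α₁·K2/[H⁺] = 0.08838
α₁ + 2α₂ = 1.0812
CA = 1.0812 × 0.883 = 0.955 mmol/kg

CA = 0.955 mmol/kg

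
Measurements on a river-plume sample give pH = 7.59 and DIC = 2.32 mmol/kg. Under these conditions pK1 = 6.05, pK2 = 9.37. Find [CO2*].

α₀ = 1 / (1 + K1/[H⁺] + K1K2/[H⁺]²) = 1 / (1 + 10^+1.54 + 10^-0.24)
   = 1 / (1 + 34.674 + 0.57544) = 1/36.249 = 0.02759
[CO2*] = α₀ × DIC = 0.02759 × 2.32 = 0.0640 mmol/kg

[CO2*] = 0.0640 mmol/kg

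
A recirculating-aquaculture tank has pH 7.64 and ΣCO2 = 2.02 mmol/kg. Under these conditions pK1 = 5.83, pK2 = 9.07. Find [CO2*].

[CO2*] = 0.0297 mmol/kg

α₀ = 1 / (1 + K1/[H⁺] + K1K2/[H⁺]²) = 1 / (1 + 10^+1.81 + 10^+0.38)
   = 1 / (1 + 64.565 + 2.3988) = 1/67.964 = 0.01471
[CO2*] = α₀ × DIC = 0.01471 × 2.02 = 0.0297 mmol/kg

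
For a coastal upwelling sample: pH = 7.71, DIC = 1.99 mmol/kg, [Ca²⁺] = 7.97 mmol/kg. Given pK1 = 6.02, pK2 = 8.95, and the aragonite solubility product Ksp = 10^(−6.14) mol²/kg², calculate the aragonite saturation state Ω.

α₂ = 1 / (1 + [H⁺]/K2 + [H⁺]²/(K1K2)) = 1 / (1 + 10^+1.24 + 10^-0.45)
   = 1 / (1 + 17.378 + 0.35481) = 1/18.733 = 0.05338
[CO3²⁻] = α₂ × DIC = 0.05338 × 1.99 = 0.1062 mmol/kg
Ksp = 10^(−6.14) = 7.244×10^-7
Ω = [Ca²⁺][CO3²⁻]/Ksp = (7.97×10^-3)(1.062×10^-4) / 7.244×10^-7 = 1.17

Ω = 1.17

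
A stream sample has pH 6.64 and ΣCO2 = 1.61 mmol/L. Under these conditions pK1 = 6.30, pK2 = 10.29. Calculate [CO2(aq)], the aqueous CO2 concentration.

[CO2*] = 0.505 mmol/L

α₀ = 1 / (1 + K1/[H⁺] + K1K2/[H⁺]²) = 1 / (1 + 10^+0.34 + 10^-3.31)
   = 1 / (1 + 2.1878 + 0.00048978) = 1/3.1883 = 0.3137
[CO2*] = α₀ × DIC = 0.3137 × 1.61 = 0.505 mmol/L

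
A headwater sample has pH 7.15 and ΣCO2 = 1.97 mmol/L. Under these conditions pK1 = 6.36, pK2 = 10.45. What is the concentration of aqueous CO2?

[CO2*] = 0.275 mmol/L

α₀ = 1 / (1 + K1/[H⁺] + K1K2/[H⁺]²) = 1 / (1 + 10^+0.79 + 10^-2.51)
   = 1 / (1 + 6.1660 + 0.0030903) = 1/7.1690 = 0.1395
[CO2*] = α₀ × DIC = 0.1395 × 1.97 = 0.275 mmol/L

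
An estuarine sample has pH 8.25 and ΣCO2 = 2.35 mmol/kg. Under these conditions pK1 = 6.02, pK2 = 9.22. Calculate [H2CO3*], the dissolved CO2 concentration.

[CO2*] = 12.4 μmol/kg

α₀ = 1 / (1 + K1/[H⁺] + K1K2/[H⁺]²) = 1 / (1 + 10^+2.23 + 10^+1.26)
   = 1 / (1 + 169.82 + 18.197) = 1/189.02 = 0.005290
[CO2*] = α₀ × DIC = 0.005290 × 2.35 = 0.0124 mmol/kg = 12.4 μmol/kg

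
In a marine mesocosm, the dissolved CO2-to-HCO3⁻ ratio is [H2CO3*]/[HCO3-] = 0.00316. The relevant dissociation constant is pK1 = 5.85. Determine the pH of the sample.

From K1 = [H⁺][HCO3-]/[H2CO3*]:  pH = pK1 − log₁₀([H2CO3*]/[HCO3-])
log₁₀(0.00316) = -2.500
pH = 5.85 − (-2.500) = 8.35

pH = 8.35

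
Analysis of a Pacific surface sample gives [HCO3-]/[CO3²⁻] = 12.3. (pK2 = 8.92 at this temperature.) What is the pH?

pH = 7.83

From K2 = [H⁺][CO3²⁻]/[HCO3-]:  pH = pK2 − log₁₀([HCO3-]/[CO3²⁻])
log₁₀(12.3) = +1.090
pH = 8.92 − (+1.090) = 7.83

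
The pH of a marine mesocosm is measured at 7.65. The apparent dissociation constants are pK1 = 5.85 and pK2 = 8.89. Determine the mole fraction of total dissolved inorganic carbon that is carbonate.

α₂ = 1 / (1 + [H⁺]/K2 + [H⁺]²/(K1K2)) = 1 / (1 + 10^+1.24 + 10^-0.56)
   = 1 / (1 + 17.378 + 0.27542) = 1/18.653 = 0.05361

α₂ = 0.0536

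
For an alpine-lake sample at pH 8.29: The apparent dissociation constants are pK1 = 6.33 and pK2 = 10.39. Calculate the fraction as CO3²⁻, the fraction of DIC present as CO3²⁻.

α₂ = 1 / (1 + [H⁺]/K2 + [H⁺]²/(K1K2)) = 1 / (1 + 10^+2.10 + 10^+0.14)
   = 1 / (1 + 125.89 + 1.3804) = 1/128.27 = 0.007796

α₂ = 0.00780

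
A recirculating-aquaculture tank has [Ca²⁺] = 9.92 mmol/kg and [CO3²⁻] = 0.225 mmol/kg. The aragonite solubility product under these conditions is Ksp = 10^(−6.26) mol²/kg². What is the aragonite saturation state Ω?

Ksp = 10^(−6.26) = 5.495×10^-7
Ω = [Ca²⁺][CO3²⁻]/Ksp = (9.92×10^-3)(0.225×10^-3) / 5.495×10^-7 = 4.06

Ω = 4.06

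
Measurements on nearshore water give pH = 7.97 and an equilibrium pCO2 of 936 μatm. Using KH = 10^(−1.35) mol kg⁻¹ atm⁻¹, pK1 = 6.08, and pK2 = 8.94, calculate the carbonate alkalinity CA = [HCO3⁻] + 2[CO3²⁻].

[CO2*] = KH · pCO2 = 10^(−1.35) × 936×10^-6 = 4.181×10^-5 mol/kg
α₀ = 1/(1 + K1/[H⁺] + K1K2/[H⁺]²) = 1/(1 + 10^+1.89 + 10^+0.92) = 0.01150
DIC = [CO2*]/α₀ = 4.181×10^-5 / 0.01150 = 3.635 mmol/kg
CA = (α₁ + 2α₂)·DIC = (0.8928 + 2×0.09567) × 3.635 = 3.94 mmol/kg

CA = 3.94 mmol/kg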